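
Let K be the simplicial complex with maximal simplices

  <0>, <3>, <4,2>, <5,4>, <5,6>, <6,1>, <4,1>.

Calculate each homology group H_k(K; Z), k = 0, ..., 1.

Order the vertices as 0 < 1 < 2 < 3 < 4 < 5 < 6. Listing each simplex with vertices in this order, K has dimension 1 with simplices:

  0-simplices (7): [0], [1], [2], [3], [4], [5], [6]
  1-simplices (5): [1,4], [1,6], [2,4], [4,5], [5,6]

so the chain groups are C_0 ≅ Z^7, C_1 ≅ Z^5.

∂_1: C_1 → C_0 is given by ∂[p,q] = [q] − [p].
This gives a 7×5 integer matrix of rank 4; reducing to Smith normal form yields diagonal entries (1,1,1,1).

Computing H_k = (kernel of ∂_k) / (image of ∂_{k+1}):

  H_0: rank C_0 − rank ∂_1 = 7 − 4 = 3, and the invariant factors of ∂_1 are all 1, so H_0 ≅ Z^3.
  H_1: rank ker ∂_1 − rank ∂_2 = (5 − 4) − 0 = 1, and there is no ∂_2, so H_1 ≅ Z.

As a check, the Euler characteristic is 7 − 5 = 2, which agrees with 3 − 1 = 2.

H_0 ≅ Z^3,  H_1 ≅ Z.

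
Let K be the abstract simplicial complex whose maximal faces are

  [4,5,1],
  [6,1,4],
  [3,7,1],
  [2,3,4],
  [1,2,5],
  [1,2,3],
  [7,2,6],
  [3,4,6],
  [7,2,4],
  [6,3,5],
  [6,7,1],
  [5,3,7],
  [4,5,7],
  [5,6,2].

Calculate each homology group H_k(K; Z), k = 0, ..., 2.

Fix the vertex order 1 < 2 < 3 < 4 < 5 < 6 < 7 and write every simplex with vertices in increasing order. Then dim K = 2 and the simplices of K are:

  0-simplices (7): [1], [2], [3], [4], [5], [6], [7]
  1-simplices (21): [1,2], [1,3], [1,4], [1,5], [1,6], [1,7], [2,3], [2,4], [2,5], [2,6], [2,7], [3,4], [3,5], [3,6], [3,7], [4,5], [4,6], [4,7], [5,6], [5,7], [6,7]
  2-simplices (14): [1,2,3], [1,2,5], [1,3,7], [1,4,5], [1,4,6], [1,6,7], [2,3,4], [2,4,7], [2,5,6], [2,6,7], [3,4,6], [3,5,6], [3,5,7], [4,5,7]

Hence C_0 ≅ Z^7, C_1 ≅ Z^21, C_2 ≅ Z^14.

Boundary ∂_1: C_1 → C_0 sends each edge [p,q] (with p < q) to q − p.
As a 7×21 matrix over Z this has rank 6, with invariant factors (1,1,1,1,1,1).

Boundary ∂_2: C_2 → C_1 maps a triangle to the signed sum of its edges. For instance
  ∂[1,4,6] = [4,6] − [1,6] + [1,4],
  ∂[1,2,3] = [2,3] − [1,3] + [1,2].
The 21×14 boundary matrix has rank 13 and Smith normal form diag(1,1,1,1,1,1,1,1,1,1,1,1,1).

From H_k ≅ ker(∂_k) / im(∂_{k+1}) we obtain:

  H_0: rank C_0 − rank ∂_1 = 7 − 6 = 1, and the invariant factors of ∂_1 are all 1, so H_0 ≅ Z.
  H_1: rank ker ∂_1 − rank ∂_2 = (21 − 6) − 13 = 2, and the invariant factors of ∂_2 are all 1, so H_1 ≅ Z^2.
  H_2: rank ker ∂_2 − rank ∂_3 = (14 − 13) − 0 = 1, and there is no ∂_3, so H_2 ≅ Z.

H_0 = Z,  H_1 = Z^2,  H_2 = Z.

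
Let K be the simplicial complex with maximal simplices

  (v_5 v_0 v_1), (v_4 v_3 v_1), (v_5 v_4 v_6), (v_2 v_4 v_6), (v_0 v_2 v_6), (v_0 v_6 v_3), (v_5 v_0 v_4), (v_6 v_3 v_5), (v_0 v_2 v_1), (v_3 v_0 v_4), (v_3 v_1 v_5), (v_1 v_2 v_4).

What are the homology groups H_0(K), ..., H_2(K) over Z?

Fix the vertex order v_0 < v_1 < v_2 < v_3 < v_4 < v_5 < v_6 and write every simplex with vertices in increasing order. Then dim K = 2 and the simplices of K are:

  0-simplices (7): [v_0], [v_1], [v_2], [v_3], [v_4], [v_5], [v_6]
  1-simplices (18): (18 of them)
  2-simplices (12): (12 of them)

giving chain groups C_0 ≅ Z^7, C_1 ≅ Z^18, C_2 ≅ Z^12.

The boundary map ∂_1: C_1 → C_0 is given by ∂[p,q] = [q] − [p]. For instance
  ∂[v_0,v_6] = [v_6] − [v_0].
The resulting 7×18 matrix has rank 6, and its Smith normal form has invariant factors (1,1,1,1,1,1).

∂_2: C_2 → C_1 acts by ∂[p,q,r] = [q,r] − [p,r] + [p,q]. For instance
  ∂[v_2,v_4,v_6] = [v_4,v_6] − [v_2,v_6] + [v_2,v_4],
  ∂[v_0,v_1,v_2] = [v_1,v_2] − [v_0,v_2] + [v_0,v_1].
This gives a 18×12 integer matrix of rank 12; reducing to Smith normal form yields diagonal entries (1,1,1,1,1,1,1,1,1,1,1,2).

Reading off H_k = ker ∂_k / im ∂_{k+1}:

  H_0: rank C_0 − rank ∂_1 = 7 − 6 = 1, and the invariant factors of ∂_1 are all 1, so H_0 = Z.
  H_1: rank ker ∂_1 − rank ∂_2 = (18 − 6) − 12 = 0, and ∂_2 has invariant factor 2 > 1, so H_1 = Z/2.
  H_2: rank ker ∂_2 − rank ∂_3 = (12 − 12) − 0 = 0, and there is no ∂_3, so H_2 = 0.

H_0 = Z,  H_1 = Z/2,  H_2 = 0.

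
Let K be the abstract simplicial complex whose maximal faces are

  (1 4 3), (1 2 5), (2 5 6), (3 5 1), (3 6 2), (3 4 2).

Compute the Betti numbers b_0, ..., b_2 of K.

Order the vertices as 1 < 2 < 3 < 4 < 5 < 6. Listing each simplex with vertices in this order, K has dimension 2 with simplices:

  0-simplices (6): [1], [2], [3], [4], [5], [6]
  1-simplices (12): [1,2], [1,3], [1,4], [1,5], [2,3], [2,4], [2,5], [2,6], [3,4], [3,5], [3,6], [5,6]
  2-simplices (6): [1,2,5], [1,3,4], [1,3,5], [2,3,4], [2,3,6], [2,5,6]

giving chain groups C_0 ≅ Z^6, C_1 ≅ Z^12, C_2 ≅ Z^6.

Boundary ∂_1: C_1 → C_0 is given by ∂[p,q] = [q] − [p].
This gives a 6×12 integer matrix of rank 5; reducing to Smith normal form yields diagonal entries (1,1,1,1,1).

Boundary ∂_2: C_2 → C_1 sends each 2-simplex [p,q,r] to [q,r] − [p,r] + [p,q]. For instance
  ∂[1,2,5] = [2,5] − [1,5] + [1,2],
  ∂[1,3,5] = [3,5] − [1,5] + [1,3].
As a 12×6 matrix over Z this has rank 6, with invariant factors (1,1,1,1,1,1).

From H_k ≅ ker(∂_k) / im(∂_{k+1}) we obtain:

  H_0: rank C_0 − rank ∂_1 = 6 − 5 = 1, and the invariant factors of ∂_1 are all 1, so H_0 = Z.
  H_1: rank ker ∂_1 − rank ∂_2 = (12 − 5) − 6 = 1, and the invariant factors of ∂_2 are all 1, so H_1 = Z.
  H_2: rank ker ∂_2 − rank ∂_3 = (6 − 6) − 0 = 0, and there is no ∂_3, so H_2 = 0.

As a check, the Euler characteristic is 6 − 12 + 6 = 0, which agrees with 1 − 1 + 0 = 0.
(K is a triangulation of the cylinder S^1 x I.)

Hence the Betti numbers are b_0 = 1, b_1 = 1, b_2 = 0.

b_0 = 1, b_1 = 1, b_2 = 0.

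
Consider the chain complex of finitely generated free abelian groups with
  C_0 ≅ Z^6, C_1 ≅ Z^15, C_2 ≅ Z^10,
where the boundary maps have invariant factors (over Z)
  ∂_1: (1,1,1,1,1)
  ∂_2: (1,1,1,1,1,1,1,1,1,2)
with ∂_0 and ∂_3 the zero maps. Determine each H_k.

H_0 ≅ Z,  H_1 ≅ Z_2,  H_2 = 0.

H_0: b_0 = 6 − 0 − 5 = 1; torsion from ∂_1 factors > 1: none. So H_0 ≅ Z.
H_1: b_1 = 15 − 5 − 10 = 0; torsion from ∂_2 factors > 1: [2]. So H_1 ≅ Z_2.
H_2: b_2 = 10 − 10 − 0 = 0; torsion from ∂_3 factors > 1: none. So H_2 ≅ 0.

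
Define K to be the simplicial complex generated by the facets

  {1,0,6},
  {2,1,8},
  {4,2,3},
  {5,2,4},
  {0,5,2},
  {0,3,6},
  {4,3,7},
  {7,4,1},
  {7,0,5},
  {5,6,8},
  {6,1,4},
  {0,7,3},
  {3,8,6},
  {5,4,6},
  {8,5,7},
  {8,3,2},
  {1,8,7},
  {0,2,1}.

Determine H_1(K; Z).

H_1 ≅ Z^2.

K has 9 vertices, 27 edges, 18 triangles.
rank ∂_1 = 8, rank ∂_2 = 17 ⇒ b_1 = 27 − 8 − 17 = 2; all invariant factors of ∂_2 are 1 so no torsion. So H_1 ≅ Z^2.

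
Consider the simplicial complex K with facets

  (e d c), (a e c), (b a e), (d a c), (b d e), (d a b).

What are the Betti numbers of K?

K has 5 vertices, 9 edges, 6 triangles.
rank ∂_0 = 0, rank ∂_1 = 4 ⇒ b_0 = 5 − 0 − 4 = 1; all invariant factors of ∂_1 are 1 so no torsion. So H_0 ≅ Z.
rank ∂_1 = 4, rank ∂_2 = 5 ⇒ b_1 = 9 − 4 − 5 = 0; all invariant factors of ∂_2 are 1 so no torsion. So H_1 ≅ 0.
rank ∂_2 = 5, rank ∂_3 = 0 ⇒ b_2 = 6 − 5 − 0 = 1. So H_2 ≅ Z.

b_0 = 1, b_1 = 0, b_2 = 1.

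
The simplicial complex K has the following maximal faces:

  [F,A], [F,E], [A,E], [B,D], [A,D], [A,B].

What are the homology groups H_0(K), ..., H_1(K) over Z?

H_0 = Z,  H_1 = Z^2.

Order the vertices as A < B < D < E < F. Listing each simplex with vertices in this order, K has dimension 1 with simplices:

  0-simplices (5): A, B, D, E, F
  1-simplices (6): AB, AD, AE, AF, BD, EF

Hence C_0 ≅ Z^5, C_1 ≅ Z^6.

∂_1: C_1 → C_0 sends each edge [p,q] (with p < q) to q − p.
The resulting 5×6 matrix has rank 4, and its Smith normal form has invariant factors (1,1,1,1).

Now H_k = ker ∂_k / im ∂_{k+1}, so:

  H_0: rank C_0 − rank ∂_1 = 5 − 4 = 1, and the invariant factors of ∂_1 are all 1, so H_0 ≅ Z.
  H_1: rank ker ∂_1 − rank ∂_2 = (6 − 4) − 0 = 2, and there is no ∂_2, so H_1 ≅ Z^2.

As a check, the Euler characteristic is 5 − 6 = -1, which agrees with 1 − 2 = -1.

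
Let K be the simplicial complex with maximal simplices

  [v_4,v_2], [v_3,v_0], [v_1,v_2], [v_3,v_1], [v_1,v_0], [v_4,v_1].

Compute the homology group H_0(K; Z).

H_0 = Z.

Fix the vertex order v_0 < v_1 < v_2 < v_3 < v_4 and write every simplex with vertices in increasing order. Then dim K = 1 and the simplices of K are:

  0-simplices (5): [v_0], [v_1], [v_2], [v_3], [v_4]
  1-simplices (6): [v_0,v_1], [v_0,v_3], [v_1,v_2], [v_1,v_3], [v_1,v_4], [v_2,v_4]

giving chain groups C_0 ≅ Z^5, C_1 ≅ Z^6.

The boundary map ∂_1: C_1 → C_0 is given by ∂[p,q] = [q] − [p]. For instance
  ∂[v_1,v_4] = [v_4] − [v_1].
The resulting 5×6 matrix has rank 4, and its Smith normal form has invariant factors (1,1,1,1).

Computing H_k = (kernel of ∂_k) / (image of ∂_{k+1}):

  H_0: rank C_0 − rank ∂_1 = 5 − 4 = 1, and the invariant factors of ∂_1 are all 1, so H_0 ≅ Z.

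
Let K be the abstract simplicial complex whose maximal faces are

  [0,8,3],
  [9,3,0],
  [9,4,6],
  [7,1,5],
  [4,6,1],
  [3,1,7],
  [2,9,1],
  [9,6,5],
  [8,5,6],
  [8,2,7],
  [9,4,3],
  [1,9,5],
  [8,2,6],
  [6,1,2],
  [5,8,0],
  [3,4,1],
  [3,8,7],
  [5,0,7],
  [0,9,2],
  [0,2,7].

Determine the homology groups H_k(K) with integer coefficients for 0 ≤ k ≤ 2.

H_0 ≅ Z,  H_1 ≅ Z ⊕ Z/2,  H_2 = 0.

Order the vertices as 0 < 1 < 2 < 3 < 4 < 5 < 6 < 7 < 8 < 9. Listing each simplex with vertices in this order, K has dimension 2 with simplices:

  0-simplices (10): [0], [1], [2], [3], [4], [5], [6], [7], [8], [9]
  1-simplices (30): (30 of them)
  2-simplices (20): (20 of them)

Hence C_0 ≅ Z^10, C_1 ≅ Z^30, C_2 ≅ Z^20.

∂_1: C_1 → C_0 maps an edge to its endpoints' difference, ∂[p,q] = q − p. For instance
  ∂[5,9] = [9] − [5].
The resulting 10×30 matrix has rank 9, and its Smith normal form has invariant factors (1,1,1,1,1,1,1,1,1).

The boundary map ∂_2: C_2 → C_1 acts by ∂[p,q,r] = [q,r] − [p,r] + [p,q]. For instance
  ∂[2,6,8] = [6,8] − [2,8] + [2,6],
  ∂[1,3,4] = [3,4] − [1,4] + [1,3].
The resulting 30×20 matrix has rank 20, and its Smith normal form has invariant factors (1,1,1,1,1,1,1,1,1,1,1,1,1,1,1,1,1,1,1,2).

Computing H_k = (kernel of ∂_k) / (image of ∂_{k+1}):

  H_0: rank C_0 − rank ∂_1 = 10 − 9 = 1, and the invariant factors of ∂_1 are all 1, so H_0 ≅ Z.
  H_1: rank ker ∂_1 − rank ∂_2 = (30 − 9) − 20 = 1, and ∂_2 has invariant factor 2 > 1, so H_1 ≅ Z ⊕ Z/2.
  H_2: rank ker ∂_2 − rank ∂_3 = (20 − 20) − 0 = 0, and there is no ∂_3, so H_2 ≅ 0.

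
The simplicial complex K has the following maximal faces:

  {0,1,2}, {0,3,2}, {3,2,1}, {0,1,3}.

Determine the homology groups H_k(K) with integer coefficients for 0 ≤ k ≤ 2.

K has 4 vertices, 6 edges, 4 triangles.
rank ∂_0 = 0, rank ∂_1 = 3 ⇒ b_0 = 4 − 0 − 3 = 1; all invariant factors of ∂_1 are 1 so no torsion. So H_0 ≅ Z.
rank ∂_1 = 3, rank ∂_2 = 3 ⇒ b_1 = 6 − 3 − 3 = 0; all invariant factors of ∂_2 are 1 so no torsion. So H_1 ≅ 0.
rank ∂_2 = 3, rank ∂_3 = 0 ⇒ b_2 = 4 − 3 − 0 = 1. So H_2 ≅ Z.

H_0 ≅ Z,  H_1 = 0,  H_2 ≅ Z.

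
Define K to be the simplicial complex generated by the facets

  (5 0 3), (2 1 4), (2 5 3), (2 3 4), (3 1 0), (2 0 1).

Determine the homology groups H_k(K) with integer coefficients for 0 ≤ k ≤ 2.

H_0 ≅ Z,  H_1 ≅ Z,  H_2 = 0.

Take the total order 0 < 1 < 2 < 3 < 4 < 5 on the vertex set. Then K (dimension 2) consists of the simplices:

  0-simplices (6): [0], [1], [2], [3], [4], [5]
  1-simplices (12): [0,1], [0,2], [0,3], [0,5], [1,2], [1,3], [1,4], [2,3], [2,4], [2,5], [3,4], [3,5]
  2-simplices (6): [0,1,2], [0,1,3], [0,3,5], [1,2,4], [2,3,4], [2,3,5]

so the chain groups are C_0 ≅ Z^6, C_1 ≅ Z^12, C_2 ≅ Z^6.

The boundary map ∂_1: C_1 → C_0 sends each edge [p,q] (with p < q) to q − p.
As a 6×12 matrix over Z this has rank 5, with invariant factors (1,1,1,1,1).

∂_2: C_2 → C_1 acts by ∂[p,q,r] = [q,r] − [p,r] + [p,q]. For instance
  ∂[0,3,5] = [3,5] − [0,5] + [0,3],
  ∂[1,2,4] = [2,4] − [1,4] + [1,2].
The resulting 12×6 matrix has rank 6, and its Smith normal form has invariant factors (1,1,1,1,1,1).

Computing H_k = (kernel of ∂_k) / (image of ∂_{k+1}):

  H_0: rank C_0 − rank ∂_1 = 6 − 5 = 1, and the invariant factors of ∂_1 are all 1, so H_0 = Z.
  H_1: rank ker ∂_1 − rank ∂_2 = (12 − 5) − 6 = 1, and the invariant factors of ∂_2 are all 1, so H_1 = Z.
  H_2: rank ker ∂_2 − rank ∂_3 = (6 − 6) − 0 = 0, and there is no ∂_3, so H_2 = 0.

(K is a triangulation of the cylinder S^1 x I.)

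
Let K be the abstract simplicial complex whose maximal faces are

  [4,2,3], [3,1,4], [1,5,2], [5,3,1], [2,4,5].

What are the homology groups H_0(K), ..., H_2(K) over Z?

We work with the vertex ordering 1 < 2 < 3 < 4 < 5. The simplices of K, each written with vertices in increasing order, are:

  0-simplices (5): [1], [2], [3], [4], [5]
  1-simplices (10): [1,2], [1,3], [1,4], [1,5], [2,3], [2,4], [2,5], [3,4], [3,5], [4,5]
  2-simplices (5): [1,2,5], [1,3,4], [1,3,5], [2,3,4], [2,4,5]

giving chain groups C_0 ≅ Z^5, C_1 ≅ Z^10, C_2 ≅ Z^5.

The boundary map ∂_1: C_1 → C_0 sends each edge [p,q] (with p < q) to q − p. For instance
  ∂[4,5] = [5] − [4].
This gives a 5×10 integer matrix of rank 4; reducing to Smith normal form yields diagonal entries (1,1,1,1).

∂_2: C_2 → C_1 maps a triangle to the signed sum of its edges. For instance
  ∂[1,2,5] = [2,5] − [1,5] + [1,2],
  ∂[1,3,4] = [3,4] − [1,4] + [1,3].
As a 10×5 matrix over Z this has rank 5, with invariant factors (1,1,1,1,1).

Computing H_k = (kernel of ∂_k) / (image of ∂_{k+1}):

  H_0: rank C_0 − rank ∂_1 = 5 − 4 = 1, and the invariant factors of ∂_1 are all 1, so H_0 ≅ Z.
  H_1: rank ker ∂_1 − rank ∂_2 = (10 − 4) − 5 = 1, and the invariant factors of ∂_2 are all 1, so H_1 ≅ Z.
  H_2: rank ker ∂_2 − rank ∂_3 = (5 − 5) − 0 = 0, and there is no ∂_3, so H_2 ≅ 0.

As a check, the Euler characteristic is 5 − 10 + 5 = 0, which agrees with 1 − 1 + 0 = 0.

H_0 ≅ Z,  H_1 ≅ Z,  H_2 = 0.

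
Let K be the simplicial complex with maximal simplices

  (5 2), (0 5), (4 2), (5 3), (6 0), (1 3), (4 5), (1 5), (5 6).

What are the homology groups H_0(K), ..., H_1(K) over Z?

We work with the vertex ordering 0 < 1 < 2 < 3 < 4 < 5 < 6. The simplices of K, each written with vertices in increasing order, are:

  0-simplices (7): [0], [1], [2], [3], [4], [5], [6]
  1-simplices (9): [0,5], [0,6], [1,3], [1,5], [2,4], [2,5], [3,5], [4,5], [5,6]

Hence C_0 ≅ Z^7, C_1 ≅ Z^9.

Boundary ∂_1: C_1 → C_0 maps an edge to its endpoints' difference, ∂[p,q] = q − p. For instance
  ∂[2,4] = [4] − [2].
The resulting 7×9 matrix has rank 6, and its Smith normal form has invariant factors (1,1,1,1,1,1).

Reading off H_k = ker ∂_k / im ∂_{k+1}:

  H_0: rank C_0 − rank ∂_1 = 7 − 6 = 1, and the invariant factors of ∂_1 are all 1, so H_0 ≅ Z.
  H_1: rank ker ∂_1 − rank ∂_2 = (9 − 6) − 0 = 3, and there is no ∂_2, so H_1 ≅ Z^3.

H_0 ≅ Z,  H_1 ≅ Z^3.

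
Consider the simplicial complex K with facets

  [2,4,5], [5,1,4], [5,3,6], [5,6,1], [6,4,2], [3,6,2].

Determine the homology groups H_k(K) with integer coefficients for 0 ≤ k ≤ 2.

Take the total order 1 < 2 < 3 < 4 < 5 < 6 on the vertex set. Then K (dimension 2) consists of the simplices:

  0-simplices (6): [1], [2], [3], [4], [5], [6]
  1-simplices (12): [1,4], [1,5], [1,6], [2,3], [2,4], [2,5], [2,6], [3,5], [3,6], [4,5], [4,6], [5,6]
  2-simplices (6): [1,4,5], [1,5,6], [2,3,6], [2,4,5], [2,4,6], [3,5,6]

so the chain groups are C_0 ≅ Z^6, C_1 ≅ Z^12, C_2 ≅ Z^6.

Boundary ∂_1: C_1 → C_0 is given by ∂[p,q] = [q] − [p].
This gives a 6×12 integer matrix of rank 5; reducing to Smith normal form yields diagonal entries (1,1,1,1,1).

∂_2: C_2 → C_1 maps a triangle to the signed sum of its edges. For instance
  ∂[2,4,6] = [4,6] − [2,6] + [2,4],
  ∂[2,3,6] = [3,6] − [2,6] + [2,3].
As a 12×6 matrix over Z this has rank 6, with invariant factors (1,1,1,1,1,1).

Reading off H_k = ker ∂_k / im ∂_{k+1}:

  H_0: rank C_0 − rank ∂_1 = 6 − 5 = 1, and the invariant factors of ∂_1 are all 1, so H_0 = Z.
  H_1: rank ker ∂_1 − rank ∂_2 = (12 − 5) − 6 = 1, and the invariant factors of ∂_2 are all 1, so H_1 = Z.
  H_2: rank ker ∂_2 − rank ∂_3 = (6 − 6) − 0 = 0, and there is no ∂_3, so H_2 = 0.

As a check, the Euler characteristic is 6 − 12 + 6 = 0, which agrees with 1 − 1 + 0 = 0.

H_0 ≅ Z,  H_1 ≅ Z,  H_2 = 0.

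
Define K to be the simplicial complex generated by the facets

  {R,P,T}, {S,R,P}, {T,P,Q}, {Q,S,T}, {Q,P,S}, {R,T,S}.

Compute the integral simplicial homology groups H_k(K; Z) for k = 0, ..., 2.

Order the vertices as P < Q < R < S < T. Listing each simplex with vertices in this order, K has dimension 2 with simplices:

  0-simplices (5): P, Q, R, S, T
  1-simplices (9): PQ, PR, PS, PT, QS, QT, RS, RT, ST
  2-simplices (6): PQS, PQT, PRS, PRT, QST, RST

giving chain groups C_0 ≅ Z^5, C_1 ≅ Z^9, C_2 ≅ Z^6.

∂_1: C_1 → C_0 maps an edge to its endpoints' difference, ∂[p,q] = q − p.
The resulting 5×9 matrix has rank 4, and its Smith normal form has invariant factors (1,1,1,1).

∂_2: C_2 → C_1 sends each 2-simplex [p,q,r] to [q,r] − [p,r] + [p,q]. For instance
  ∂QST = ST − QT + QS,
  ∂PRT = RT − PT + PR.
The resulting 9×6 matrix has rank 5, and its Smith normal form has invariant factors (1,1,1,1,1).

Now H_k = ker ∂_k / im ∂_{k+1}, so:

  H_0: rank C_0 − rank ∂_1 = 5 − 4 = 1, and the invariant factors of ∂_1 are all 1, so H_0 ≅ Z.
  H_1: rank ker ∂_1 − rank ∂_2 = (9 − 4) − 5 = 0, and the invariant factors of ∂_2 are all 1, so H_1 ≅ 0.
  H_2: rank ker ∂_2 − rank ∂_3 = (6 − 5) − 0 = 1, and there is no ∂_3, so H_2 ≅ Z.

(K is a triangulation of the 2-sphere S^2.)

H_0 = Z,  H_1 = 0,  H_2 = Z.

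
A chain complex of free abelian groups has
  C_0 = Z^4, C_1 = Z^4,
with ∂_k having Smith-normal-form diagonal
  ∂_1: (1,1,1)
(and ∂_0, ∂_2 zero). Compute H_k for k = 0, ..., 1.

H_0 = Z,  H_1 = Z.

H_0: b_0 = 4 − 0 − 3 = 1; torsion from ∂_1 factors > 1: none. So H_0 = Z.
H_1: b_1 = 4 − 3 − 0 = 1; torsion from ∂_2 factors > 1: none. So H_1 = Z.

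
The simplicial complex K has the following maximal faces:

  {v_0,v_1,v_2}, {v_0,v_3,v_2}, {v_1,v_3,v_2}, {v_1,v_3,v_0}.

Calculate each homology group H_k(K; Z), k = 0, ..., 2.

Order the vertices as v_0 < v_1 < v_2 < v_3. Listing each simplex with vertices in this order, K has dimension 2 with simplices:

  0-simplices (4): [v_0], [v_1], [v_2], [v_3]
  1-simplices (6): [v_0,v_1], [v_0,v_2], [v_0,v_3], [v_1,v_2], [v_1,v_3], [v_2,v_3]
  2-simplices (4): [v_0,v_1,v_2], [v_0,v_1,v_3], [v_0,v_2,v_3], [v_1,v_2,v_3]

so the chain groups are C_0 ≅ Z^4, C_1 ≅ Z^6, C_2 ≅ Z^4.

∂_1: C_1 → C_0 maps an edge to its endpoints' difference, ∂[p,q] = q − p. For instance
  ∂[v_1,v_2] = [v_2] − [v_1].
The resulting 4×6 matrix has rank 3, and its Smith normal form has invariant factors (1,1,1).

∂_2: C_2 → C_1 acts by ∂[p,q,r] = [q,r] − [p,r] + [p,q]. For instance
  ∂[v_1,v_2,v_3] = [v_2,v_3] − [v_1,v_3] + [v_1,v_2],
  ∂[v_0,v_2,v_3] = [v_2,v_3] − [v_0,v_3] + [v_0,v_2].
This gives a 6×4 integer matrix of rank 3; reducing to Smith normal form yields diagonal entries (1,1,1).

From H_k ≅ ker(∂_k) / im(∂_{k+1}) we obtain:

  H_0: rank C_0 − rank ∂_1 = 4 − 3 = 1, and the invariant factors of ∂_1 are all 1, so H_0 = Z.
  H_1: rank ker ∂_1 − rank ∂_2 = (6 − 3) − 3 = 0, and the invariant factors of ∂_2 are all 1, so H_1 = 0.
  H_2: rank ker ∂_2 − rank ∂_3 = (4 − 3) − 0 = 1, and there is no ∂_3, so H_2 = Z.

As a check, the Euler characteristic is 4 − 6 + 4 = 2, which agrees with 1 − 0 + 1 = 2.

H_0 ≅ Z,  H_1 = 0,  H_2 ≅ Z.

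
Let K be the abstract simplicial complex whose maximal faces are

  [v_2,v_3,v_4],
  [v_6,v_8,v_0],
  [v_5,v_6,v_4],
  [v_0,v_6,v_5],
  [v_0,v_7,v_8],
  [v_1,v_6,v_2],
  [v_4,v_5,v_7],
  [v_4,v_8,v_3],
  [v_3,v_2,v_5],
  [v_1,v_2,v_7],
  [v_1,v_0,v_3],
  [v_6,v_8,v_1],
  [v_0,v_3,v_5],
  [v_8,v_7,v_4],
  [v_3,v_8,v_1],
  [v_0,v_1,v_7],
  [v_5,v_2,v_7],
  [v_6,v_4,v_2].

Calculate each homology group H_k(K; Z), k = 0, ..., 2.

We work with the vertex ordering v_0 < v_1 < v_2 < v_3 < v_4 < v_5 < v_6 < v_7 < v_8. The simplices of K, each written with vertices in increasing order, are:

  0-simplices (9): [v_0], [v_1], [v_2], [v_3], [v_4], [v_5], [v_6], [v_7], [v_8]
  1-simplices (27): (27 of them)
  2-simplices (18): (18 of them)

giving chain groups C_0 ≅ Z^9, C_1 ≅ Z^27, C_2 ≅ Z^18.

Boundary ∂_1: C_1 → C_0 is given by ∂[p,q] = [q] − [p].
The resulting 9×27 matrix has rank 8, and its Smith normal form has invariant factors (1,1,1,1,1,1,1,1).

∂_2: C_2 → C_1 sends each 2-simplex [p,q,r] to [q,r] − [p,r] + [p,q]. For instance
  ∂[v_3,v_4,v_8] = [v_4,v_8] − [v_3,v_8] + [v_3,v_4],
  ∂[v_0,v_5,v_6] = [v_5,v_6] − [v_0,v_6] + [v_0,v_5].
The resulting 27×18 matrix has rank 18, and its Smith normal form has invariant factors (1,1,1,1,1,1,1,1,1,1,1,1,1,1,1,1,1,2).

Computing H_k = (kernel of ∂_k) / (image of ∂_{k+1}):

  H_0: rank C_0 − rank ∂_1 = 9 − 8 = 1, and the invariant factors of ∂_1 are all 1, so H_0 = Z.
  H_1: rank ker ∂_1 − rank ∂_2 = (27 − 8) − 18 = 1, and ∂_2 has invariant factor 2 > 1, so H_1 = Z ⊕ Z/2.
  H_2: rank ker ∂_2 − rank ∂_3 = (18 − 18) − 0 = 0, and there is no ∂_3, so H_2 = 0.

H_0 = Z,  H_1 = Z ⊕ Z/2,  H_2 = 0.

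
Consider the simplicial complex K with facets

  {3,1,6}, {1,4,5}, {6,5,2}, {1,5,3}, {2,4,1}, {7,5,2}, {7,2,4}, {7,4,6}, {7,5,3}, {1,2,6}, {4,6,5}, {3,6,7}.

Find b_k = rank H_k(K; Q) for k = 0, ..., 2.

b_0 = 1, b_1 = 0, b_2 = 0.

K has 7 vertices, 18 edges, 12 triangles.
rank ∂_0 = 0, rank ∂_1 = 6 ⇒ b_0 = 7 − 0 − 6 = 1; all invariant factors of ∂_1 are 1 so no torsion. So H_0 = Z.
rank ∂_1 = 6, rank ∂_2 = 12 ⇒ b_1 = 18 − 6 − 12 = 0; ∂_2 has invariant factor(s) [2] giving torsion. So H_1 = Z/2.
rank ∂_2 = 12, rank ∂_3 = 0 ⇒ b_2 = 12 − 12 − 0 = 0. So H_2 = 0.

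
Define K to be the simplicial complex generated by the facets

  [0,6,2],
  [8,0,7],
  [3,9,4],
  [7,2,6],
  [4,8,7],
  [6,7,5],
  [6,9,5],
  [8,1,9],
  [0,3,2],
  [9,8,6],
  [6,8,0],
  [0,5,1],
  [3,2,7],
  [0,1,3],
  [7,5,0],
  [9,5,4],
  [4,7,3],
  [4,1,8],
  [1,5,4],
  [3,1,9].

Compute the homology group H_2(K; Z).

H_2 = 0.

We work with the vertex ordering 0 < 1 < 2 < 3 < 4 < 5 < 6 < 7 < 8 < 9. The simplices of K, each written with vertices in increasing order, are:

  0-simplices (10): [0], [1], [2], [3], [4], [5], [6], [7], [8], [9]
  1-simplices (30): (30 of them)
  2-simplices (20): (20 of them)

Hence C_0 ≅ Z^10, C_1 ≅ Z^30, C_2 ≅ Z^20.

Boundary ∂_1: C_1 → C_0 sends each edge [p,q] (with p < q) to q − p. For instance
  ∂[4,9] = [9] − [4].
This gives a 10×30 integer matrix of rank 9; reducing to Smith normal form yields diagonal entries (1,1,1,1,1,1,1,1,1).

Boundary ∂_2: C_2 → C_1 acts by ∂[p,q,r] = [q,r] − [p,r] + [p,q]. For instance
  ∂[0,6,8] = [6,8] − [0,8] + [0,6],
  ∂[0,2,6] = [2,6] − [0,6] + [0,2].
The resulting 30×20 matrix has rank 20, and its Smith normal form has invariant factors (1,1,1,1,1,1,1,1,1,1,1,1,1,1,1,1,1,1,1,2).

Computing H_k = (kernel of ∂_k) / (image of ∂_{k+1}):

  H_2: rank ker ∂_2 − rank ∂_3 = (20 − 20) − 0 = 0, and there is no ∂_3, so H_2 ≅ 0.

(K is a triangulation of the Klein bottle.)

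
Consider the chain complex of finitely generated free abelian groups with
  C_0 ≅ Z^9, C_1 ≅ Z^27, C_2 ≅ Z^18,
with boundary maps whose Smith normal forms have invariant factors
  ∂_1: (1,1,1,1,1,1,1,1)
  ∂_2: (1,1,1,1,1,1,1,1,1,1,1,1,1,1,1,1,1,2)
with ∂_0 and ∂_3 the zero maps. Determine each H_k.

H_0 = Z,  H_1 = Z ⊕ Z/2,  H_2 = 0.

H_0: b_0 = 9 − 0 − 8 = 1; torsion from ∂_1 factors > 1: none. So H_0 = Z.
H_1: b_1 = 27 − 8 − 18 = 1; torsion from ∂_2 factors > 1: [2]. So H_1 = Z ⊕ Z/2.
H_2: b_2 = 18 − 18 − 0 = 0; torsion from ∂_3 factors > 1: none. So H_2 = 0.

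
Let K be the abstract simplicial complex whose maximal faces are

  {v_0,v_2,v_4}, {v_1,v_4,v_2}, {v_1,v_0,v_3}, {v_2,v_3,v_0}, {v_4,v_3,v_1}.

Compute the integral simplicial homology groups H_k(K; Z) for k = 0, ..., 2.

K has 5 vertices, 10 edges, 5 triangles.
rank ∂_0 = 0, rank ∂_1 = 4 ⇒ b_0 = 5 − 0 − 4 = 1; all invariant factors of ∂_1 are 1 so no torsion. So H_0 ≅ Z.
rank ∂_1 = 4, rank ∂_2 = 5 ⇒ b_1 = 10 − 4 − 5 = 1; all invariant factors of ∂_2 are 1 so no torsion. So H_1 ≅ Z.
rank ∂_2 = 5, rank ∂_3 = 0 ⇒ b_2 = 5 − 5 − 0 = 0. So H_2 ≅ 0.

H_0 ≅ Z,  H_1 ≅ Z,  H_2 = 0.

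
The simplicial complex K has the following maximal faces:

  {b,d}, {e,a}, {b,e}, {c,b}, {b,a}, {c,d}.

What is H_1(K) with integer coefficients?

H_1 ≅ Z^2.

We work with the vertex ordering a < b < c < d < e. The simplices of K, each written with vertices in increasing order, are:

  0-simplices (5): a, b, c, d, e
  1-simplices (6): ab, ae, bc, bd, be, cd

giving chain groups C_0 ≅ Z^5, C_1 ≅ Z^6.

The boundary map ∂_1: C_1 → C_0 maps an edge to its endpoints' difference, ∂[p,q] = q − p.
This gives a 5×6 integer matrix of rank 4; reducing to Smith normal form yields diagonal entries (1,1,1,1).

From H_k ≅ ker(∂_k) / im(∂_{k+1}) we obtain:

  H_1: rank ker ∂_1 − rank ∂_2 = (6 − 4) − 0 = 2, and there is no ∂_2, so H_1 = Z^2.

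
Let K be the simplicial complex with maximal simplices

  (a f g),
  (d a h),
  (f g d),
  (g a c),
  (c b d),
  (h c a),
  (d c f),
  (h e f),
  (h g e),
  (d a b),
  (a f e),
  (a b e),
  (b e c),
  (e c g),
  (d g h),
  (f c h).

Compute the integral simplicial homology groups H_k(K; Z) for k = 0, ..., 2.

H_0 = Z,  H_1 = Z^2,  H_2 = Z.

Take the total order a < b < c < d < e < f < g < h on the vertex set. Then K (dimension 2) consists of the simplices:

  0-simplices (8): a, b, c, d, e, f, g, h
  1-simplices (24): ab, ac, ad, ae, af, ag, ah, bc, bd, be, cd, ce, cf, cg, ch, df, dg, dh, ef, eg, eh, fg, fh, gh
  2-simplices (16): abd, abe, acg, ach, adh, aef, afg, bcd, bce, cdf, ceg, cfh, dfg, dgh, efh, egh

giving chain groups C_0 ≅ Z^8, C_1 ≅ Z^24, C_2 ≅ Z^16.

∂_1: C_1 → C_0 maps an edge to its endpoints' difference, ∂[p,q] = q − p. For instance
  ∂ce = e − c.
The 8×24 boundary matrix has rank 7 and Smith normal form diag(1,1,1,1,1,1,1).

∂_2: C_2 → C_1 maps a triangle to the signed sum of its edges. For instance
  ∂abd = bd − ad + ab,
  ∂dgh = gh − dh + dg.
As a 24×16 matrix over Z this has rank 15, with invariant factors (1,1,1,1,1,1,1,1,1,1,1,1,1,1,1).

From H_k ≅ ker(∂_k) / im(∂_{k+1}) we obtain:

  H_0: rank C_0 − rank ∂_1 = 8 − 7 = 1, and the invariant factors of ∂_1 are all 1, so H_0 ≅ Z.
  H_1: rank ker ∂_1 − rank ∂_2 = (24 − 7) − 15 = 2, and the invariant factors of ∂_2 are all 1, so H_1 ≅ Z^2.
  H_2: rank ker ∂_2 − rank ∂_3 = (16 − 15) − 0 = 1, and there is no ∂_3, so H_2 ≅ Z.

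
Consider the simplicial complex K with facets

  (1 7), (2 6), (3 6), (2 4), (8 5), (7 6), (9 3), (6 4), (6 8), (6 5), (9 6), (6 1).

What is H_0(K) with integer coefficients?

Order the vertices as 1 < 2 < 3 < 4 < 5 < 6 < 7 < 8 < 9. Listing each simplex with vertices in this order, K has dimension 1 with simplices:

  0-simplices (9): [1], [2], [3], [4], [5], [6], [7], [8], [9]
  1-simplices (12): [1,6], [1,7], [2,4], [2,6], [3,6], [3,9], [4,6], [5,6], [5,8], [6,7], [6,8], [6,9]

Hence C_0 ≅ Z^9, C_1 ≅ Z^12.

Boundary ∂_1: C_1 → C_0 sends each edge [p,q] (with p < q) to q − p.
This gives a 9×12 integer matrix of rank 8; reducing to Smith normal form yields diagonal entries (1,1,1,1,1,1,1,1).

Computing H_k = (kernel of ∂_k) / (image of ∂_{k+1}):

  H_0: rank C_0 − rank ∂_1 = 9 − 8 = 1, and the invariant factors of ∂_1 are all 1, so H_0 = Z.

H_0 ≅ Z.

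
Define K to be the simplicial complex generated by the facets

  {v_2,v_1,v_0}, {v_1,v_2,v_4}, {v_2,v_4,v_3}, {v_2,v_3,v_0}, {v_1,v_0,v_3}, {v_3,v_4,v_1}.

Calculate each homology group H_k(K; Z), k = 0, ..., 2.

Fix the vertex order v_0 < v_1 < v_2 < v_3 < v_4 and write every simplex with vertices in increasing order. Then dim K = 2 and the simplices of K are:

  0-simplices (5): [v_0], [v_1], [v_2], [v_3], [v_4]
  1-simplices (9): [v_0,v_1], [v_0,v_2], [v_0,v_3], [v_1,v_2], [v_1,v_3], [v_1,v_4], [v_2,v_3], [v_2,v_4], [v_3,v_4]
  2-simplices (6): [v_0,v_1,v_2], [v_0,v_1,v_3], [v_0,v_2,v_3], [v_1,v_2,v_4], [v_1,v_3,v_4], [v_2,v_3,v_4]

giving chain groups C_0 ≅ Z^5, C_1 ≅ Z^9, C_2 ≅ Z^6.

Boundary ∂_1: C_1 → C_0 sends each edge [p,q] (with p < q) to q − p.
This gives a 5×9 integer matrix of rank 4; reducing to Smith normal form yields diagonal entries (1,1,1,1).

∂_2: C_2 → C_1 sends each 2-simplex [p,q,r] to [q,r] − [p,r] + [p,q]. For instance
  ∂[v_0,v_1,v_3] = [v_1,v_3] − [v_0,v_3] + [v_0,v_1],
  ∂[v_1,v_3,v_4] = [v_3,v_4] − [v_1,v_4] + [v_1,v_3].
The resulting 9×6 matrix has rank 5, and its Smith normal form has invariant factors (1,1,1,1,1).

From H_k ≅ ker(∂_k) / im(∂_{k+1}) we obtain:

  H_0: rank C_0 − rank ∂_1 = 5 − 4 = 1, and the invariant factors of ∂_1 are all 1, so H_0 ≅ Z.
  H_1: rank ker ∂_1 − rank ∂_2 = (9 − 4) − 5 = 0, and the invariant factors of ∂_2 are all 1, so H_1 ≅ 0.
  H_2: rank ker ∂_2 − rank ∂_3 = (6 − 5) − 0 = 1, and there is no ∂_3, so H_2 ≅ Z.

H_0 = Z,  H_1 = 0,  H_2 = Z.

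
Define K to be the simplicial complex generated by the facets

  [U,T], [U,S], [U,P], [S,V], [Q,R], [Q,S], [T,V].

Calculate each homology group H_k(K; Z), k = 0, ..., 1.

K has 7 vertices, 7 edges.
rank ∂_0 = 0, rank ∂_1 = 6 ⇒ b_0 = 7 − 0 − 6 = 1; all invariant factors of ∂_1 are 1 so no torsion. So H_0 = Z.
rank ∂_1 = 6, rank ∂_2 = 0 ⇒ b_1 = 7 − 6 − 0 = 1. So H_1 = Z.

H_0 ≅ Z,  H_1 ≅ Z.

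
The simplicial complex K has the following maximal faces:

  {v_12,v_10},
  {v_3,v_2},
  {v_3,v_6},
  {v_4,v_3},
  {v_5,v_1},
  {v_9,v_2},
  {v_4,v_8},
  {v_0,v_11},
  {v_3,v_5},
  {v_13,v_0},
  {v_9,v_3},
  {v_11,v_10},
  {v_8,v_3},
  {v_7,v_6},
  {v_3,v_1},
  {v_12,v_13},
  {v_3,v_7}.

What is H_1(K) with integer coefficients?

Fix the vertex order v_0 < v_1 < v_2 < v_3 < v_4 < v_5 < v_6 < v_7 < v_8 < v_9 < v_10 < v_11 < v_12 < v_13 and write every simplex with vertices in increasing order. Then dim K = 1 and the simplices of K are:

  0-simplices (14): [v_0], [v_1], [v_2], [v_3], [v_4], [v_5], [v_6], [v_7], [v_8], [v_9], [v_10], [v_11], [v_12], [v_13]
  1-simplices (17): (17 of them)

Hence C_0 ≅ Z^14, C_1 ≅ Z^17.

The boundary map ∂_1: C_1 → C_0 is given by ∂[p,q] = [q] − [p]. For instance
  ∂[v_3,v_6] = [v_6] − [v_3].
This gives a 14×17 integer matrix of rank 12; reducing to Smith normal form yields diagonal entries (1,1,1,1,1,1,1,1,1,1,1,1).

From H_k ≅ ker(∂_k) / im(∂_{k+1}) we obtain:

  H_1: rank ker ∂_1 − rank ∂_2 = (17 − 12) − 0 = 5, and there is no ∂_2, so H_1 = Z^5.

H_1 = Z^5.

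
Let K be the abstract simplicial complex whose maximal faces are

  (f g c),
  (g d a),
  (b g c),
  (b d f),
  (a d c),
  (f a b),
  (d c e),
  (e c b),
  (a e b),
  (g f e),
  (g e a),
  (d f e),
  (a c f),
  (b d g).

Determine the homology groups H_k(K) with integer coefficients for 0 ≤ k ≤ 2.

H_0 = Z,  H_1 = Z^2,  H_2 = Z.

Order the vertices as a < b < c < d < e < f < g. Listing each simplex with vertices in this order, K has dimension 2 with simplices:

  0-simplices (7): a, b, c, d, e, f, g
  1-simplices (21): ab, ac, ad, ae, af, ag, bc, bd, be, bf, bg, cd, ce, cf, cg, de, df, dg, ef, eg, fg
  2-simplices (14): abe, abf, acd, acf, adg, aeg, bce, bcg, bdf, bdg, cde, cfg, def, efg

Hence C_0 ≅ Z^7, C_1 ≅ Z^21, C_2 ≅ Z^14.

∂_1: C_1 → C_0 maps an edge to its endpoints' difference, ∂[p,q] = q − p. For instance
  ∂cd = d − c.
As a 7×21 matrix over Z this has rank 6, with invariant factors (1,1,1,1,1,1).

Boundary ∂_2: C_2 → C_1 maps a triangle to the signed sum of its edges. For instance
  ∂cfg = fg − cg + cf,
  ∂acd = cd − ad + ac.
This gives a 21×14 integer matrix of rank 13; reducing to Smith normal form yields diagonal entries (1,1,1,1,1,1,1,1,1,1,1,1,1).

Computing H_k = (kernel of ∂_k) / (image of ∂_{k+1}):

  H_0: rank C_0 − rank ∂_1 = 7 − 6 = 1, and the invariant factors of ∂_1 are all 1, so H_0 = Z.
  H_1: rank ker ∂_1 − rank ∂_2 = (21 − 6) − 13 = 2, and the invariant factors of ∂_2 are all 1, so H_1 = Z^2.
  H_2: rank ker ∂_2 − rank ∂_3 = (14 − 13) − 0 = 1, and there is no ∂_3, so H_2 = Z.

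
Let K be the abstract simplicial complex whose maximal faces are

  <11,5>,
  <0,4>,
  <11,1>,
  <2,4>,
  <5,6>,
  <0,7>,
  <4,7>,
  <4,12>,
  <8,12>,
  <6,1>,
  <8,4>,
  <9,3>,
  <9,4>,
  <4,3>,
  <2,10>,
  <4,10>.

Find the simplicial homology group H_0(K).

H_0 = Z^2.

K has 13 vertices, 16 edges.
rank ∂_0 = 0, rank ∂_1 = 11 ⇒ b_0 = 13 − 0 − 11 = 2; all invariant factors of ∂_1 are 1 so no torsion. So H_0 = Z^2.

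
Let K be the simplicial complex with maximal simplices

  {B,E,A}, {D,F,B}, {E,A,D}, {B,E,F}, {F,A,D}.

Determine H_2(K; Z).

H_2 ≅ 0.

Order the vertices as A < B < D < E < F. Listing each simplex with vertices in this order, K has dimension 2 with simplices:

  0-simplices (5): A, B, D, E, F
  1-simplices (10): AB, AD, AE, AF, BD, BE, BF, DE, DF, EF
  2-simplices (5): ABE, ADE, ADF, BDF, BEF

Hence C_0 ≅ Z^5, C_1 ≅ Z^10, C_2 ≅ Z^5.

The boundary map ∂_1: C_1 → C_0 is given by ∂[p,q] = [q] − [p].
As a 5×10 matrix over Z this has rank 4, with invariant factors (1,1,1,1).

∂_2: C_2 → C_1 maps a triangle to the signed sum of its edges. For instance
  ∂BEF = EF − BF + BE,
  ∂BDF = DF − BF + BD.
The 10×5 boundary matrix has rank 5 and Smith normal form diag(1,1,1,1,1).

From H_k ≅ ker(∂_k) / im(∂_{k+1}) we obtain:

  H_2: rank ker ∂_2 − rank ∂_3 = (5 − 5) − 0 = 0, and there is no ∂_3, so H_2 = 0.

(K is a triangulation of the Möbius band.)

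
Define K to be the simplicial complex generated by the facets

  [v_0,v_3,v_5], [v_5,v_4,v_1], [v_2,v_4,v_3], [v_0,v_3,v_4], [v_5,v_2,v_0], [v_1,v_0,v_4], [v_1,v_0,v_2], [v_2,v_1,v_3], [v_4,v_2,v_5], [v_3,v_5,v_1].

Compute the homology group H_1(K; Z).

Take the total order v_0 < v_1 < v_2 < v_3 < v_4 < v_5 on the vertex set. Then K (dimension 2) consists of the simplices:

  0-simplices (6): [v_0], [v_1], [v_2], [v_3], [v_4], [v_5]
  1-simplices (15): (15 of them)
  2-simplices (10): [v_0,v_1,v_2], [v_0,v_1,v_4], [v_0,v_2,v_5], [v_0,v_3,v_4], [v_0,v_3,v_5], [v_1,v_2,v_3], [v_1,v_3,v_5], [v_1,v_4,v_5], [v_2,v_3,v_4], [v_2,v_4,v_5]

Hence C_0 ≅ Z^6, C_1 ≅ Z^15, C_2 ≅ Z^10.

∂_1: C_1 → C_0 sends each edge [p,q] (with p < q) to q − p.
This gives a 6×15 integer matrix of rank 5; reducing to Smith normal form yields diagonal entries (1,1,1,1,1).

∂_2: C_2 → C_1 maps a triangle to the signed sum of its edges. For instance
  ∂[v_1,v_4,v_5] = [v_4,v_5] − [v_1,v_5] + [v_1,v_4],
  ∂[v_2,v_4,v_5] = [v_4,v_5] − [v_2,v_5] + [v_2,v_4].
As a 15×10 matrix over Z this has rank 10, with invariant factors (1,1,1,1,1,1,1,1,1,2).

Reading off H_k = ker ∂_k / im ∂_{k+1}:

  H_1: rank ker ∂_1 − rank ∂_2 = (15 − 5) − 10 = 0, and ∂_2 has invariant factor 2 > 1, so H_1 ≅ Z_2.

(K is a triangulation of the real projective plane RP^2.)

H_1 = Z_2.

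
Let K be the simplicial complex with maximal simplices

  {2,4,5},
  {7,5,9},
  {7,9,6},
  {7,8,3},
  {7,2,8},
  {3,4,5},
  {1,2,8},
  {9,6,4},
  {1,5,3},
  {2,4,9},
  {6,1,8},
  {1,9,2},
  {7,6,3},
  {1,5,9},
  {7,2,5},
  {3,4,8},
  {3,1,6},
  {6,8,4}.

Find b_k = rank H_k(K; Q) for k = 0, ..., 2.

b_0 = 1, b_1 = 1, b_2 = 0.

K has 9 vertices, 27 edges, 18 triangles.
rank ∂_0 = 0, rank ∂_1 = 8 ⇒ b_0 = 9 − 0 − 8 = 1; all invariant factors of ∂_1 are 1 so no torsion. So H_0 = Z.
rank ∂_1 = 8, rank ∂_2 = 18 ⇒ b_1 = 27 − 8 − 18 = 1; ∂_2 has invariant factor(s) [2] giving torsion. So H_1 = Z ⊕ Z/2.
rank ∂_2 = 18, rank ∂_3 = 0 ⇒ b_2 = 18 − 18 − 0 = 0. So H_2 = 0.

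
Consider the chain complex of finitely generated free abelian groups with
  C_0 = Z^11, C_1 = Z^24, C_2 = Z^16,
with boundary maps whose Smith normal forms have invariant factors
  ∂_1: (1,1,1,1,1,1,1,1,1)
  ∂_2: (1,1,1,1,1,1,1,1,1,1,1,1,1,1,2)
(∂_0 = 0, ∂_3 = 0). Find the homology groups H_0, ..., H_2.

H_0 ≅ Z^2,  H_1 ≅ Z/2Z,  H_2 ≅ Z.

H_0: b_0 = 11 − 0 − 9 = 2; torsion from ∂_1 factors > 1: none. So H_0 ≅ Z^2.
H_1: b_1 = 24 − 9 − 15 = 0; torsion from ∂_2 factors > 1: [2]. So H_1 ≅ Z/2Z.
H_2: b_2 = 16 − 15 − 0 = 1; torsion from ∂_3 factors > 1: none. So H_2 ≅ Z.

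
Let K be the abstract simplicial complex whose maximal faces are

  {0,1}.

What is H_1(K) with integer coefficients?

Order the vertices as 0 < 1. Listing each simplex with vertices in this order, K has dimension 1 with simplices:

  0-simplices (2): [0], [1]
  1-simplices (1): [0,1]

Hence C_0 ≅ Z^2, C_1 ≅ Z^1.

∂_1: C_1 → C_0 is given by ∂[p,q] = [q] − [p]. For instance
  ∂[0,1] = [1] − [0].
The resulting 2×1 matrix has rank 1, and its Smith normal form has invariant factors (1).

From H_k ≅ ker(∂_k) / im(∂_{k+1}) we obtain:

  H_1: rank ker ∂_1 − rank ∂_2 = (1 − 1) − 0 = 0, and there is no ∂_2, so H_1 ≅ 0.

H_1 ≅ 0.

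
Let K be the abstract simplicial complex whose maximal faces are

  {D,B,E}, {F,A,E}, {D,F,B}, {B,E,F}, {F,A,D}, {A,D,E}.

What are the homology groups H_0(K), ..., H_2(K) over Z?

H_0 ≅ Z,  H_1 = 0,  H_2 ≅ Z.

We work with the vertex ordering A < B < D < E < F. The simplices of K, each written with vertices in increasing order, are:

  0-simplices (5): A, B, D, E, F
  1-simplices (9): AD, AE, AF, BD, BE, BF, DE, DF, EF
  2-simplices (6): ADE, ADF, AEF, BDE, BDF, BEF

so the chain groups are C_0 ≅ Z^5, C_1 ≅ Z^9, C_2 ≅ Z^6.

The boundary map ∂_1: C_1 → C_0 is given by ∂[p,q] = [q] − [p].
The resulting 5×9 matrix has rank 4, and its Smith normal form has invariant factors (1,1,1,1).

Boundary ∂_2: C_2 → C_1 maps a triangle to the signed sum of its edges. For instance
  ∂ADF = DF − AF + AD,
  ∂BDF = DF − BF + BD.
This gives a 9×6 integer matrix of rank 5; reducing to Smith normal form yields diagonal entries (1,1,1,1,1).

From H_k ≅ ker(∂_k) / im(∂_{k+1}) we obtain:

  H_0: rank C_0 − rank ∂_1 = 5 − 4 = 1, and the invariant factors of ∂_1 are all 1, so H_0 = Z.
  H_1: rank ker ∂_1 − rank ∂_2 = (9 − 4) − 5 = 0, and the invariant factors of ∂_2 are all 1, so H_1 = 0.
  H_2: rank ker ∂_2 − rank ∂_3 = (6 − 5) − 0 = 1, and there is no ∂_3, so H_2 = Z.

As a check, the Euler characteristic is 5 − 9 + 6 = 2, which agrees with 1 − 0 + 1 = 2.
(K is a triangulation of the 2-sphere S^2.)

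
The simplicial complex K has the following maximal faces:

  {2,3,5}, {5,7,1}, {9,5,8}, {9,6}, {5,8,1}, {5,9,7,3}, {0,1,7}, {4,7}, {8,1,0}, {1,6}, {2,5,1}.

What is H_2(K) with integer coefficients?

H_2 = 0.

We work with the vertex ordering 0 < 1 < 2 < 3 < 4 < 5 < 6 < 7 < 8 < 9. The simplices of K, each written with vertices in increasing order, are:

  0-simplices (10): [0], [1], [2], [3], [4], [5], [6], [7], [8], [9]
  1-simplices (20): [0,1], [0,7], [0,8], [1,2], [1,5], [1,6], [1,7], [1,8], [2,3], [2,5], [3,5], [3,7], [3,9], [4,7], [5,7], [5,8], [5,9], [6,9], [7,9], [8,9]
  2-simplices (11): [0,1,7], [0,1,8], [1,2,5], [1,5,7], [1,5,8], [2,3,5], [3,5,7], [3,5,9], [3,7,9], [5,7,9], [5,8,9]
  3-simplices (1): [3,5,7,9]

so the chain groups are C_0 ≅ Z^10, C_1 ≅ Z^20, C_2 ≅ Z^11, C_3 ≅ Z^1.

The boundary map ∂_1: C_1 → C_0 is given by ∂[p,q] = [q] − [p]. For instance
  ∂[2,3] = [3] − [2].
The resulting 10×20 matrix has rank 9, and its Smith normal form has invariant factors (1,1,1,1,1,1,1,1,1).

Boundary ∂_2: C_2 → C_1 acts by ∂[p,q,r] = [q,r] − [p,r] + [p,q]. For instance
  ∂[1,5,8] = [5,8] − [1,8] + [1,5],
  ∂[0,1,7] = [1,7] − [0,7] + [0,1].
The resulting 20×11 matrix has rank 10, and its Smith normal form has invariant factors (1,1,1,1,1,1,1,1,1,1).

The boundary map ∂_3: C_3 → C_2 sends each 3-simplex σ to the alternating sum Σ_i (−1)^i (σ with its i-th vertex removed). For instance
  ∂[3,5,7,9] = [5,7,9] − [3,7,9] + [3,5,9] − [3,5,7].
The resulting 11×1 matrix has rank 1, and its Smith normal form has invariant factors (1).

Computing H_k = (kernel of ∂_k) / (image of ∂_{k+1}):

  H_2: rank ker ∂_2 − rank ∂_3 = (11 − 10) − 1 = 0, and the invariant factors of ∂_3 are all 1, so H_2 ≅ 0.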